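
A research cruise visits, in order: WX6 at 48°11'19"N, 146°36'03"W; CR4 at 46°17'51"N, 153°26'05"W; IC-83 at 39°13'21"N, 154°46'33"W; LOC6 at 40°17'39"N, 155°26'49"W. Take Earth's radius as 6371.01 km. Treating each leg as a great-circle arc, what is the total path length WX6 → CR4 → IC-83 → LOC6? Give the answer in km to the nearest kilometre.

WX6: φ = +48.18861°, λ = -146.60083°
CR4: φ = +46.29750°, λ = -153.43472°
IC-83: φ = +39.22250°, λ = -154.77583°
LOC6: φ = +40.29417°, λ = -155.44694°
WX6→CR4: c = 0.087403 rad, d = 556.85 km
CR4→IC-83: c = 0.124667 rad, d = 794.25 km
IC-83→LOC6: c = 0.020759 rad, d = 132.25 km
Total = 556.85 + 794.25 + 132.25 = 1483.35 km

1483 km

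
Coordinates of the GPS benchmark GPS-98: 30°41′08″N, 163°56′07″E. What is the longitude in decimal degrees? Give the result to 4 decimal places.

163° + 56′/60 + 7″/3600 = 163 + 0.93333 + 0.00194 = 163.9353°

163.9353°E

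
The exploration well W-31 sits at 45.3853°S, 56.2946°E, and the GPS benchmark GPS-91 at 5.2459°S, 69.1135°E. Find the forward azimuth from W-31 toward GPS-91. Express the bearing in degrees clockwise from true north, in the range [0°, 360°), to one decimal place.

19.4°

Δλ = 12.8189°
y = sin Δλ · cos φ₂ = 0.220941
x = cos φ₁ sin φ₂ − sin φ₁ cos φ₂ cos Δλ = 0.626982
θ = atan2(y, x) = 19.4118° → 19.4118° (mod 360°)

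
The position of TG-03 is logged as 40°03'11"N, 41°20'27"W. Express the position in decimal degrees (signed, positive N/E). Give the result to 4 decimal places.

lat: 40.0531° N → +40.0531°
lon: 41.3408° W → -41.3408°

+40.0531°, -41.3408°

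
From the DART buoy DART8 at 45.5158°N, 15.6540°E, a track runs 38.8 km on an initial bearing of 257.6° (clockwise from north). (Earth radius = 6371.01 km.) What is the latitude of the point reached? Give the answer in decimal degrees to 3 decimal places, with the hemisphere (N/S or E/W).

45.440°N

δ = d/R = 38.8/6371.01 = 0.006090 rad
φ₂ = arcsin(sin φ₁ cos δ + cos φ₁ sin δ cos θ)
   = arcsin(0.71344·0.99998 + 0.70071·0.00609·-0.21474) = 45.43984°
λ₂ = λ₁ + atan2(sin θ sin δ cos φ₁, cos δ − sin φ₁ sin φ₂) = 15.16830°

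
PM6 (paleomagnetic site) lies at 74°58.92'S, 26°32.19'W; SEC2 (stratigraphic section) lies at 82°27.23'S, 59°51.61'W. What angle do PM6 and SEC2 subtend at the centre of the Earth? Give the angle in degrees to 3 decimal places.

9.628°

PM6: φ = -74.98200°, λ = -26.53650°
SEC2: φ = -82.45383°, λ = -59.86017°
Δφ = -7.4718°,  Δλ = -33.3237°
a = sin²(Δφ/2) + cos φ₁ cos φ₂ sin²(Δλ/2) = 0.007043
c = 2·arcsin(√a) = 0.168044 rad = 9.6282°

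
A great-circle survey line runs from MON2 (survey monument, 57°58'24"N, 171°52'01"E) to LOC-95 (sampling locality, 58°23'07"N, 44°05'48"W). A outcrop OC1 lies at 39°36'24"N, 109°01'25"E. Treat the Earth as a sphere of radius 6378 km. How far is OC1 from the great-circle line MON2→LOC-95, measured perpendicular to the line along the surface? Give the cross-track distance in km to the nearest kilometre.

4556 km

MON2: φ = +57.97333°, λ = +171.86694°
LOC-95: φ = +58.38528°, λ = -44.09667°
OC1: φ = +39.60667°, λ = +109.02361°
δ₁₃ = central angle MON2→OC1 = 0.756899 rad  (haversine)
θ₁₃ = bearing MON2→OC1 = 273.336°,  θ₁₂ = bearing MON2→LOC-95 = 20.779°
dₓₜ = R·arcsin(sin δ₁₃ · sin(θ₁₃ − θ₁₂)) = 6378·arcsin(0.68667·sin(252.557°)) = -4555.849 km
|dₓₜ| = 4555.849 km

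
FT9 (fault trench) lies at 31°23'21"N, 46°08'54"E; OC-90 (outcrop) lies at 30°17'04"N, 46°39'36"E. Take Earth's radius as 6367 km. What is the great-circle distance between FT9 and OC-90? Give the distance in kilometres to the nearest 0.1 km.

132.1 km

FT9: φ = +31.38917°, λ = +46.14833°
OC-90: φ = +30.28444°, λ = +46.66000°
Δφ = -1.1047°,  Δλ = 0.5117°
a = sin²(Δφ/2) + cos φ₁ cos φ₂ sin²(Δλ/2) = 0.000108
c = 2·arcsin(√a) = 0.020750 rad = 1.1889°
d = R·c = 6367 × 0.020750 = 132.1 km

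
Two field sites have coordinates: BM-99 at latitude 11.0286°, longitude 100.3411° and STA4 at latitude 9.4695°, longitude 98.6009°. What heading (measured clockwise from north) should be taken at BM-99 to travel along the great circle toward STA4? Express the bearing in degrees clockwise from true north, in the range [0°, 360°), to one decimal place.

Δλ = -1.7402°
y = sin Δλ · cos φ₂ = -0.029954
x = cos φ₁ sin φ₂ − sin φ₁ cos φ₂ cos Δλ = -0.027121
θ = atan2(y, x) = -132.1587° → 227.8413° (mod 360°)

227.8°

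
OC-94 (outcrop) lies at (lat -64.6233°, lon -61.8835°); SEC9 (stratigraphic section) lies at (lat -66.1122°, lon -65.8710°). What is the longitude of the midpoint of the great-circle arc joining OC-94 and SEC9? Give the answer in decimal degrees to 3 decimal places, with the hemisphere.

63.821°W

Bx = cos φ₂ cos Δλ = 0.403967,  By = cos φ₂ sin Δλ = -0.028160
φₘ = atan2(sin φ₁ + sin φ₂, √((cos φ₁ + Bx)² + By²)) = -65.38088°
λₘ = λ₁ + atan2(By, cos φ₁ + Bx) = -63.82073°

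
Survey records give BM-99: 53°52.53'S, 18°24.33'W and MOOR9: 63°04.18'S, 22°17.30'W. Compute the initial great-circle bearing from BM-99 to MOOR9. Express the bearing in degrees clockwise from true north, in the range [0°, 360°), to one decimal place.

BM-99: φ = -53.87550°, λ = -18.40550°
MOOR9: φ = -63.06967°, λ = -22.28833°
Δλ = -3.8828°
y = sin Δλ · cos φ₂ = -0.030669
x = cos φ₁ sin φ₂ − sin φ₁ cos φ₂ cos Δλ = -0.160620
θ = atan2(y, x) = -169.1899° → 190.8101° (mod 360°)

190.8°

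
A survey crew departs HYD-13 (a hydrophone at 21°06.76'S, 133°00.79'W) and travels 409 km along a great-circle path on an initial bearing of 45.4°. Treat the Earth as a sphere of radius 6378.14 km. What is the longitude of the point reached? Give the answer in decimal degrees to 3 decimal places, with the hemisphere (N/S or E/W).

130.255°W

HYD-13: φ = -21.11267°, λ = -133.01317°
δ = d/R = 409/6378.14 = 0.064125 rad
φ₂ = arcsin(sin φ₁ cos δ + cos φ₁ sin δ cos θ)
   = arcsin(-0.36020·0.99794 + 0.93287·0.06408·0.70215) = -18.51109°
λ₂ = λ₁ + atan2(sin θ sin δ cos φ₁, cos δ − sin φ₁ sin φ₂) = -130.25520°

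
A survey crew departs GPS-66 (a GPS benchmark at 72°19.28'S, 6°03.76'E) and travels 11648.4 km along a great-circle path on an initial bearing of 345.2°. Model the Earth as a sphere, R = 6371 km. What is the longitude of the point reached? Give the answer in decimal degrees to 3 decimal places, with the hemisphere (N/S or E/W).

10.830°W

GPS-66: φ = -72.32133°, λ = +6.06267°
δ = d/R = 11648.4/6371 = 1.828347 rad
φ₂ = arcsin(sin φ₁ cos δ + cos φ₁ sin δ cos θ)
   = arcsin(-0.95277·-0.25471 + 0.30368·0.96702·0.96682) = 31.77624°
λ₂ = λ₁ + atan2(sin θ sin δ cos φ₁, cos δ − sin φ₁ sin φ₂) = -10.82967°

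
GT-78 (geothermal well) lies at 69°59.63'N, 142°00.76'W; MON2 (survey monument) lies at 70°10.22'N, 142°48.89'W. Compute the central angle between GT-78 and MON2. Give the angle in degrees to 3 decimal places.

0.325°

GT-78: φ = +69.99383°, λ = -142.01267°
MON2: φ = +70.17033°, λ = -142.81483°
Δφ = 0.1765°,  Δλ = -0.8022°
a = sin²(Δφ/2) + cos φ₁ cos φ₂ sin²(Δλ/2) = 0.000008
c = 2·arcsin(√a) = 0.005678 rad = 0.3253°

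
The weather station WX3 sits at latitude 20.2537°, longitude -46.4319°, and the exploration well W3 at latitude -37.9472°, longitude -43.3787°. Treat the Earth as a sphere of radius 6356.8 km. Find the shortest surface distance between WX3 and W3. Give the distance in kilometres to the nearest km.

6465 km

Δφ = -58.2009°,  Δλ = 3.0532°
a = sin²(Δφ/2) + cos φ₁ cos φ₂ sin²(Δλ/2) = 0.237054
c = 2·arcsin(√a) = 1.017032 rad = 58.2717°
d = R·c = 6356.8 × 1.017032 = 6465.1 km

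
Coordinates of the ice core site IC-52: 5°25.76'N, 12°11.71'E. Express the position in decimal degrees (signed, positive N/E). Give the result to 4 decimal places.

+5.4293°, +12.1952°

lat: 5.4293° N → +5.4293°
lon: 12.1952° E → +12.1952°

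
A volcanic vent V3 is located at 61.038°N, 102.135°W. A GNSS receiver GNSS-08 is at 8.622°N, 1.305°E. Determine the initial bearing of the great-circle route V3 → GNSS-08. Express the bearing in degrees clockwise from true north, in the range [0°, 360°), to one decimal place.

74.1°

Δλ = 103.4400°
y = sin Δλ · cos φ₂ = 0.961622
x = cos φ₁ sin φ₂ − sin φ₁ cos φ₂ cos Δλ = 0.273655
θ = atan2(y, x) = 74.1149° → 74.1149° (mod 360°)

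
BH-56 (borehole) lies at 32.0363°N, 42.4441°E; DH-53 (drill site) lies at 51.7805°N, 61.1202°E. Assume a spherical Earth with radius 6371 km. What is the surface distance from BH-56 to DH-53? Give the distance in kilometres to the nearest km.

2668 km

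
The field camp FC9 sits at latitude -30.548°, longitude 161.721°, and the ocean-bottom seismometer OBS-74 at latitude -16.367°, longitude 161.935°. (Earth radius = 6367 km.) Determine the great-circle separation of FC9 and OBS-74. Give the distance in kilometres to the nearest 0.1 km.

Δφ = 14.1810°,  Δλ = 0.2140°
a = sin²(Δφ/2) + cos φ₁ cos φ₂ sin²(Δλ/2) = 0.015240
c = 2·arcsin(√a) = 0.247529 rad = 14.1823°
d = R·c = 6367 × 0.247529 = 1576.0 km

1576.0 km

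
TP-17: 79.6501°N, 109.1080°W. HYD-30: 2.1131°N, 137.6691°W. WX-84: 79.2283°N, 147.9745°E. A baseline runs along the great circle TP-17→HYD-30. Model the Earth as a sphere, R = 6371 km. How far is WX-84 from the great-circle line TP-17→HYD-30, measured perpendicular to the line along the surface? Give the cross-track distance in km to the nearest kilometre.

δ₁₃ = central angle TP-17→WX-84 = 0.287735 rad  (haversine)
θ₁₃ = bearing TP-17→WX-84 = 320.064°,  θ₁₂ = bearing TP-17→HYD-30 = 209.145°
dₓₜ = R·arcsin(sin δ₁₃ · sin(θ₁₃ − θ₁₂)) = 6371·arcsin(0.28378·sin(110.920°)) = 1709.222 km
|dₓₜ| = 1709.222 km

1709 km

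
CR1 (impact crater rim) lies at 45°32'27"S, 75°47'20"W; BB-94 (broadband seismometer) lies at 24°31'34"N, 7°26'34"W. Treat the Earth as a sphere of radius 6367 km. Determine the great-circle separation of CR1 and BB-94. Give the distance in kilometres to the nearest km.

10391 km

CR1: φ = -45.54083°, λ = -75.78889°
BB-94: φ = +24.52611°, λ = -7.44278°
Δφ = 70.0669°,  Δλ = 68.3461°
a = sin²(Δφ/2) + cos φ₁ cos φ₂ sin²(Δλ/2) = 0.530578
c = 2·arcsin(√a) = 1.631990 rad = 93.5061°
d = R·c = 6367 × 1.631990 = 10390.9 km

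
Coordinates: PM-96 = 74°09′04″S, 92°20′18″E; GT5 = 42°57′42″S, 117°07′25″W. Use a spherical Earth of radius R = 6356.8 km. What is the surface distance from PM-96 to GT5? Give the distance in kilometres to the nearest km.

PM-96: φ = -74.15111°, λ = +92.33833°
GT5: φ = -42.96167°, λ = -117.12361°
Δφ = 31.1894°,  Δλ = 150.5381°
a = sin²(Δφ/2) + cos φ₁ cos φ₂ sin²(Δλ/2) = 0.259206
c = 2·arcsin(√a) = 1.068330 rad = 61.2108°
d = R·c = 6356.8 × 1.068330 = 6791.2 km

6791 km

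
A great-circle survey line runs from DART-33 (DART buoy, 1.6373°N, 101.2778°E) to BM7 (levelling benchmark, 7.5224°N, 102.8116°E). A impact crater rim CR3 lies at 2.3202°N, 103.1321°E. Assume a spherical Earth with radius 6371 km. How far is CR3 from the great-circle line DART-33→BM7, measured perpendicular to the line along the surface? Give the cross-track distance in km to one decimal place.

180.4 km

δ₁₃ = central angle DART-33→CR3 = 0.034470 rad  (haversine)
θ₁₃ = bearing DART-33→CR3 = 69.741°,  θ₁₂ = bearing DART-33→BM7 = 14.509°
dₓₜ = R·arcsin(sin δ₁₃ · sin(θ₁₃ − θ₁₂)) = 6371·arcsin(0.03446·sin(55.232°)) = 180.392 km
|dₓₜ| = 180.392 km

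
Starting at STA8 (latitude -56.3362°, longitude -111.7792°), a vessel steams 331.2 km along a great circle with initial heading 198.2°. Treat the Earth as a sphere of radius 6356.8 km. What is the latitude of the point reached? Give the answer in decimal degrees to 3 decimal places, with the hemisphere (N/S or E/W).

59.160°S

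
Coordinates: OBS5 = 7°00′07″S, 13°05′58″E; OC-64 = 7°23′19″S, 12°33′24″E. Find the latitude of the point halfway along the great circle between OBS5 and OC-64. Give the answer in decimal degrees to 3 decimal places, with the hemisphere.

7.195°S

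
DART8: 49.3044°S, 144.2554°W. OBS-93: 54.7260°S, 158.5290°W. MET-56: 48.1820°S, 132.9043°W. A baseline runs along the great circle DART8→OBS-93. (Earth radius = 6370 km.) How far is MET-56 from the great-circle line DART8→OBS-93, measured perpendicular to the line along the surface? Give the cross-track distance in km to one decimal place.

δ₁₃ = central angle DART8→MET-56 = 0.131974 rad  (haversine)
θ₁₃ = bearing DART8→MET-56 = 85.773°,  θ₁₂ = bearing DART8→OBS-93 = 232.819°
dₓₜ = R·arcsin(sin δ₁₃ · sin(θ₁₃ − θ₁₂)) = 6370·arcsin(0.13159·sin(-147.046°)) = -456.364 km
|dₓₜ| = 456.364 km

456.4 km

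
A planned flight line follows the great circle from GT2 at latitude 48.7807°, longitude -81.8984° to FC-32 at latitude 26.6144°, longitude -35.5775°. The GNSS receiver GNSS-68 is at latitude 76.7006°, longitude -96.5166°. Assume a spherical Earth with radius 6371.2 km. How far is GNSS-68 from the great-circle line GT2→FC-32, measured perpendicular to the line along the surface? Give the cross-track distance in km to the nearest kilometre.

2929 km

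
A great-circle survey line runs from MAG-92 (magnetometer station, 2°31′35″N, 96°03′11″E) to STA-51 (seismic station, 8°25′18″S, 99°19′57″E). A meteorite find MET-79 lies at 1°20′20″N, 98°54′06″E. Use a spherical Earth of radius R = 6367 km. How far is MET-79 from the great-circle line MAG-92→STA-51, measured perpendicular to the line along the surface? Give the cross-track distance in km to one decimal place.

MAG-92: φ = +2.52639°, λ = +96.05306°
STA-51: φ = -8.42167°, λ = +99.33250°
MET-79: φ = +1.33889°, λ = +98.90167°
δ₁₃ = central angle MAG-92→MET-79 = 0.053838 rad  (haversine)
θ₁₃ = bearing MAG-92→MET-79 = 112.589°,  θ₁₂ = bearing MAG-92→STA-51 = 163.402°
dₓₜ = R·arcsin(sin δ₁₃ · sin(θ₁₃ − θ₁₂)) = 6367·arcsin(0.05381·sin(-50.813°)) = -265.638 km
|dₓₜ| = 265.638 km

265.6 km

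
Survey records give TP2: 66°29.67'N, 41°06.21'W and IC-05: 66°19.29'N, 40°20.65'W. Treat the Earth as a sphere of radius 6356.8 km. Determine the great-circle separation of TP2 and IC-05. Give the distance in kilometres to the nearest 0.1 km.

38.8 km

TP2: φ = +66.49450°, λ = -41.10350°
IC-05: φ = +66.32150°, λ = -40.34417°
Δφ = -0.1730°,  Δλ = 0.7593°
a = sin²(Δφ/2) + cos φ₁ cos φ₂ sin²(Δλ/2) = 0.000009
c = 2·arcsin(√a) = 0.006103 rad = 0.3497°
d = R·c = 6356.8 × 0.006103 = 38.8 km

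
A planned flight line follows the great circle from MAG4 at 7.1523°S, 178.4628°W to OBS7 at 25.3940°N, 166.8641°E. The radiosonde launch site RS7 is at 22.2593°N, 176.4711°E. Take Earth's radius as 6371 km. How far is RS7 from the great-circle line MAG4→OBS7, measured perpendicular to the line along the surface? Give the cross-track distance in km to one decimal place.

δ₁₃ = central angle MAG4→RS7 = 0.520587 rad  (haversine)
θ₁₃ = bearing MAG4→RS7 = 350.543°,  θ₁₂ = bearing MAG4→OBS7 = 336.816°
dₓₜ = R·arcsin(sin δ₁₃ · sin(θ₁₃ − θ₁₂)) = 6371·arcsin(0.49739·sin(13.727°)) = 753.717 km
|dₓₜ| = 753.717 km

753.7 km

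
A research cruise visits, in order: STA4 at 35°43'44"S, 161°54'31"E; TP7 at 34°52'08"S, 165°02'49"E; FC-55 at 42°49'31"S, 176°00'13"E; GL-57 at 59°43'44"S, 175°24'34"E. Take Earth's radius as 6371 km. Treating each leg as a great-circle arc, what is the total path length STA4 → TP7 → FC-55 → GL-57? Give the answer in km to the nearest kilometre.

3476 km

STA4: φ = -35.72889°, λ = +161.90861°
TP7: φ = -34.86889°, λ = +165.04694°
FC-55: φ = -42.82528°, λ = +176.00361°
GL-57: φ = -59.72889°, λ = +175.40944°
STA4→TP7: c = 0.047154 rad, d = 300.42 km
TP7→FC-55: c = 0.203306 rad, d = 1295.26 km
FC-55→GL-57: c = 0.295092 rad, d = 1880.03 km
Total = 300.42 + 1295.26 + 1880.03 = 3475.71 km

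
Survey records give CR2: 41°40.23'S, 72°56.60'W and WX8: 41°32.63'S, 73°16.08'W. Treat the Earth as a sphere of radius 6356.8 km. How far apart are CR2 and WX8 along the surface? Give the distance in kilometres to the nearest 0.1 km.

CR2: φ = -41.67050°, λ = -72.94333°
WX8: φ = -41.54383°, λ = -73.26800°
Δφ = 0.1267°,  Δλ = -0.3247°
a = sin²(Δφ/2) + cos φ₁ cos φ₂ sin²(Δλ/2) = 0.000006
c = 2·arcsin(√a) = 0.004779 rad = 0.2738°
d = R·c = 6356.8 × 0.004779 = 30.4 km

30.4 km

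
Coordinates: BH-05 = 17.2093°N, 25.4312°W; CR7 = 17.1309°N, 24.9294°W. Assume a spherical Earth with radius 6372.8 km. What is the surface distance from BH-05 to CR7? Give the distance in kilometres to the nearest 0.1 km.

Δφ = -0.0784°,  Δλ = 0.5018°
a = sin²(Δφ/2) + cos φ₁ cos φ₂ sin²(Δλ/2) = 0.000018
c = 2·arcsin(√a) = 0.008479 rad = 0.4858°
d = R·c = 6372.8 × 0.008479 = 54.0 km

54.0 km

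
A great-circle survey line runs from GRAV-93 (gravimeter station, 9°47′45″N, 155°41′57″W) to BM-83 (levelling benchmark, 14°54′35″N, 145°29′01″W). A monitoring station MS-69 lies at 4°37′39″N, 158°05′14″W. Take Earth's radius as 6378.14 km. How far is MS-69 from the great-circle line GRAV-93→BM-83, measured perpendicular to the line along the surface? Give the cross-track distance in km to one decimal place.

380.9 km

GRAV-93: φ = +9.79583°, λ = -155.69917°
BM-83: φ = +14.90972°, λ = -145.48361°
MS-69: φ = +4.62750°, λ = -158.08722°
δ₁₃ = central angle GRAV-93→MS-69 = 0.099224 rad  (haversine)
θ₁₃ = bearing GRAV-93→MS-69 = 204.787°,  θ₁₂ = bearing GRAV-93→BM-83 = 61.839°
dₓₜ = R·arcsin(sin δ₁₃ · sin(θ₁₃ − θ₁₂)) = 6378.14·arcsin(0.09906·sin(142.948°)) = 380.928 km
|dₓₜ| = 380.928 km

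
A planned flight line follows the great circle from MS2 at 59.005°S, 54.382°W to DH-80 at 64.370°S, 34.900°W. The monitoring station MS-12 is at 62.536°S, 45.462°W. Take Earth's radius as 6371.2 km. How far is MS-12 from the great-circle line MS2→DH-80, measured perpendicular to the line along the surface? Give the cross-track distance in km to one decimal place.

47.4 km

δ₁₃ = central angle MS2→MS-12 = 0.097719 rad  (haversine)
θ₁₃ = bearing MS2→MS-12 = 132.865°,  θ₁₂ = bearing MS2→DH-80 = 128.495°
dₓₜ = R·arcsin(sin δ₁₃ · sin(θ₁₃ − θ₁₂)) = 6371.2·arcsin(0.09756·sin(4.370°)) = 47.368 km
|dₓₜ| = 47.368 km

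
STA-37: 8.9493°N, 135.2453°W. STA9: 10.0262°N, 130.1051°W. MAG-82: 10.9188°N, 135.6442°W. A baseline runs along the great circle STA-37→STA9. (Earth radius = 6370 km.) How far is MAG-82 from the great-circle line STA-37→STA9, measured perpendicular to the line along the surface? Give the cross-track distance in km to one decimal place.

223.2 km

δ₁₃ = central angle STA-37→MAG-82 = 0.035052 rad  (haversine)
θ₁₃ = bearing STA-37→MAG-82 = 348.751°,  θ₁₂ = bearing STA-37→STA9 = 77.592°
dₓₜ = R·arcsin(sin δ₁₃ · sin(θ₁₃ − θ₁₂)) = 6370·arcsin(0.03504·sin(271.159°)) = -223.233 km
|dₓₜ| = 223.233 km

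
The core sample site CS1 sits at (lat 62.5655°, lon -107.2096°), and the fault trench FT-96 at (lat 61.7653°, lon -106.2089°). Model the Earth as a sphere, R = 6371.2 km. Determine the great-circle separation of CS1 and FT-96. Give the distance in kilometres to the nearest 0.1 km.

103.0 km

Δφ = -0.8002°,  Δλ = 1.0007°
a = sin²(Δφ/2) + cos φ₁ cos φ₂ sin²(Δλ/2) = 0.000065
c = 2·arcsin(√a) = 0.016172 rad = 0.9266°
d = R·c = 6371.2 × 0.016172 = 103.0 km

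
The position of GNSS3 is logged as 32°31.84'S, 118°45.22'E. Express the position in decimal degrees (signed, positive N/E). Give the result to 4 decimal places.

-32.5307°, +118.7537°

lat: 32.5307° S → -32.5307°
lon: 118.7537° E → +118.7537°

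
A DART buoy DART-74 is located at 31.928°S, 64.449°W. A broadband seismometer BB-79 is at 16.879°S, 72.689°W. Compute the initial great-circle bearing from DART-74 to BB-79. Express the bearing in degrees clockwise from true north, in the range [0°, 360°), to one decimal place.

331.7°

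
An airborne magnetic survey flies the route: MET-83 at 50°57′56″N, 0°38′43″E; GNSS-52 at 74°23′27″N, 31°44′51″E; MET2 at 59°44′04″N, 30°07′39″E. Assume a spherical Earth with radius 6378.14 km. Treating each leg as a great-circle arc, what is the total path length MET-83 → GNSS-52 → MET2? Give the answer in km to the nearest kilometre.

4607 km

MET-83: φ = +50.96556°, λ = +0.64528°
GNSS-52: φ = +74.39083°, λ = +31.74750°
MET2: φ = +59.73444°, λ = +30.12750°
MET-83→GNSS-52: c = 0.466342 rad, d = 2974.39 km
GNSS-52→MET2: c = 0.256016 rad, d = 1632.91 km
Total = 2974.39 + 1632.91 = 4607.30 km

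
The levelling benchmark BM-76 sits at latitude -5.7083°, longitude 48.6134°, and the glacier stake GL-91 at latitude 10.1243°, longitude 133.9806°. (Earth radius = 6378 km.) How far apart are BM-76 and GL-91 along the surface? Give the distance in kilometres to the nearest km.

9625 km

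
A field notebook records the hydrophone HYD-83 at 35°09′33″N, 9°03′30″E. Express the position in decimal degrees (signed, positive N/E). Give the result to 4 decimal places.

+35.1592°, +9.0583°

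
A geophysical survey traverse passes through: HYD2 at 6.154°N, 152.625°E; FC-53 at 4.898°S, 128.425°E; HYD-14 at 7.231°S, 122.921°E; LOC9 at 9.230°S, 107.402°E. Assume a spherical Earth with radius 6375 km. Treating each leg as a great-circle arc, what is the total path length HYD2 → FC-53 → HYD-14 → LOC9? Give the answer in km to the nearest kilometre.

HYD2→FC-53: c = 0.463710 rad, d = 2956.15 km
FC-53→HYD-14: c = 0.103835 rad, d = 661.95 km
HYD-14→LOC9: c = 0.270298 rad, d = 1723.15 km
Total = 2956.15 + 661.95 + 1723.15 = 5341.25 km

5341 km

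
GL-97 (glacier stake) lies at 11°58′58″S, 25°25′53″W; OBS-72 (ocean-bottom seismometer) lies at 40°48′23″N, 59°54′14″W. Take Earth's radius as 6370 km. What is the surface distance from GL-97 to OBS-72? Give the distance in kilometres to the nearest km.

6855 km

GL-97: φ = -11.98278°, λ = -25.43139°
OBS-72: φ = +40.80639°, λ = -59.90389°
Δφ = 52.7892°,  Δλ = -34.4725°
a = sin²(Δφ/2) + cos φ₁ cos φ₂ sin²(Δλ/2) = 0.262636
c = 2·arcsin(√a) = 1.076140 rad = 61.6583°
d = R·c = 6370 × 1.076140 = 6855.0 km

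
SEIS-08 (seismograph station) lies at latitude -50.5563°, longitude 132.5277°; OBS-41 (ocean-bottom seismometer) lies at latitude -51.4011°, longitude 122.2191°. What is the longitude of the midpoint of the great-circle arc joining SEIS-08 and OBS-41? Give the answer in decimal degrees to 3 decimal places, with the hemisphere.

Bx = cos φ₂ cos Δλ = 0.613794,  By = cos φ₂ sin Δλ = -0.111641
φₘ = atan2(sin φ₁ + sin φ₂, √((cos φ₁ + Bx)² + By²)) = -51.09220°
λₘ = λ₁ + atan2(By, cos φ₁ + Bx) = 127.42042°

127.420°E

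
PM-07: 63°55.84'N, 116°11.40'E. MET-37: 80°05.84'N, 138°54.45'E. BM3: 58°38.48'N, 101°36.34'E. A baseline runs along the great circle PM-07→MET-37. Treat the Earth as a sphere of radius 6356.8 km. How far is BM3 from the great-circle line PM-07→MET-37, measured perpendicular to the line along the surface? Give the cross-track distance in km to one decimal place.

PM-07: φ = +63.93067°, λ = +116.19000°
MET-37: φ = +80.09733°, λ = +138.90750°
BM3: φ = +58.64133°, λ = +101.60567°
δ₁₃ = central angle PM-07→BM3 = 0.152641 rad  (haversine)
θ₁₃ = bearing PM-07→BM3 = 239.521°,  θ₁₂ = bearing PM-07→MET-37 = 12.881°
dₓₜ = R·arcsin(sin δ₁₃ · sin(θ₁₃ − θ₁₂)) = 6356.8·arcsin(0.15205·sin(226.639°)) = -704.163 km
|dₓₜ| = 704.163 km

704.2 km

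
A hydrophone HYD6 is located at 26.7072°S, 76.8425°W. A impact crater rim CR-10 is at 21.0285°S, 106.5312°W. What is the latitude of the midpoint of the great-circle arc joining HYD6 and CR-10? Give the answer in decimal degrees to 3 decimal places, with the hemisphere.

Bx = cos φ₂ cos Δλ = 0.810874,  By = cos φ₂ sin Δλ = -0.462302
φₘ = atan2(sin φ₁ + sin φ₂, √((cos φ₁ + Bx)² + By²)) = -24.59533°
λₘ = λ₁ + atan2(By, cos φ₁ + Bx) = -92.02009°

24.595°S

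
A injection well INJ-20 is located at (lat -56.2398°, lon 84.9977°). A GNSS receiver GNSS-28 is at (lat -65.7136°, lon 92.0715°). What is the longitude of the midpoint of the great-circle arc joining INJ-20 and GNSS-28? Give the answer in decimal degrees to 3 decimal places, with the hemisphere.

88.006°E

Bx = cos φ₂ cos Δλ = 0.408167,  By = cos φ₂ sin Δλ = 0.050650
φₘ = atan2(sin φ₁ + sin φ₂, √((cos φ₁ + Bx)² + By²)) = -61.02198°
λₘ = λ₁ + atan2(By, cos φ₁ + Bx) = 88.00572°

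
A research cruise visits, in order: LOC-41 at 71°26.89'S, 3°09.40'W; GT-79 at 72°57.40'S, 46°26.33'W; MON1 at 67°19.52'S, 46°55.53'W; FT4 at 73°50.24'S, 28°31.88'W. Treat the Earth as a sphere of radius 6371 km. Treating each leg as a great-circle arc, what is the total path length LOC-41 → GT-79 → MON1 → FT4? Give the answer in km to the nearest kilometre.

3060 km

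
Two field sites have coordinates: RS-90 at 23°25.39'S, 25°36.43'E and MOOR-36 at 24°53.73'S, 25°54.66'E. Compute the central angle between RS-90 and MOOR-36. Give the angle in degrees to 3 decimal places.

1.498°

RS-90: φ = -23.42317°, λ = +25.60717°
MOOR-36: φ = -24.89550°, λ = +25.91100°
Δφ = -1.4723°,  Δλ = 0.3038°
a = sin²(Δφ/2) + cos φ₁ cos φ₂ sin²(Δλ/2) = 0.000171
c = 2·arcsin(√a) = 0.026149 rad = 1.4982°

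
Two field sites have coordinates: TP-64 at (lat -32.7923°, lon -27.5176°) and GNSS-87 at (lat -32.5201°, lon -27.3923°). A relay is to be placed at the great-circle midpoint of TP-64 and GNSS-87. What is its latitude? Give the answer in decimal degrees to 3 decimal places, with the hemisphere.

Bx = cos φ₂ cos Δλ = 0.843201,  By = cos φ₂ sin Δλ = 0.001844
φₘ = atan2(sin φ₁ + sin φ₂, √((cos φ₁ + Bx)² + By²)) = -32.65622°
λₘ = λ₁ + atan2(By, cos φ₁ + Bx) = -27.45485°

32.656°S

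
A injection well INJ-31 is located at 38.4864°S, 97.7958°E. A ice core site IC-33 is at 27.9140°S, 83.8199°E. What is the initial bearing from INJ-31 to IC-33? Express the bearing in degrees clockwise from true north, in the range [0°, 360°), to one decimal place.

308.1°

Δλ = -13.9759°
y = sin Δλ · cos φ₂ = -0.213414
x = cos φ₁ sin φ₂ − sin φ₁ cos φ₂ cos Δλ = 0.167199
θ = atan2(y, x) = -51.9231° → 308.0769° (mod 360°)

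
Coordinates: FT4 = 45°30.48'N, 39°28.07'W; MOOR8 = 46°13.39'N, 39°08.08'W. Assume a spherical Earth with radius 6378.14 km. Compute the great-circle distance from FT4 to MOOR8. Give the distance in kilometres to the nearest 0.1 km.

83.7 km

FT4: φ = +45.50800°, λ = -39.46783°
MOOR8: φ = +46.22317°, λ = -39.13467°
Δφ = 0.7152°,  Δλ = 0.3332°
a = sin²(Δφ/2) + cos φ₁ cos φ₂ sin²(Δλ/2) = 0.000043
c = 2·arcsin(√a) = 0.013122 rad = 0.7519°
d = R·c = 6378.14 × 0.013122 = 83.7 km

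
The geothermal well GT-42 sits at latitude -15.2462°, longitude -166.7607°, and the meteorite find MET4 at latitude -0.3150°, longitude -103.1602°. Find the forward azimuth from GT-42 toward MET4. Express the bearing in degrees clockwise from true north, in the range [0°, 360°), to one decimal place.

Δλ = 63.6005°
y = sin Δλ · cos φ₂ = 0.895702
x = cos φ₁ sin φ₂ − sin φ₁ cos φ₂ cos Δλ = 0.111616
θ = atan2(y, x) = 82.8968° → 82.8968° (mod 360°)

82.9°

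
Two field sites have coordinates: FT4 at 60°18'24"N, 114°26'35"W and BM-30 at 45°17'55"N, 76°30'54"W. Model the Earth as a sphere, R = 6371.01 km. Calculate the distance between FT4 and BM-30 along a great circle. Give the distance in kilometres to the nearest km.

2984 km

FT4: φ = +60.30667°, λ = -114.44306°
BM-30: φ = +45.29861°, λ = -76.51500°
Δφ = -15.0081°,  Δλ = 37.9281°
a = sin²(Δφ/2) + cos φ₁ cos φ₂ sin²(Δλ/2) = 0.053854
c = 2·arcsin(√a) = 0.468397 rad = 26.8372°
d = R·c = 6371.01 × 0.468397 = 2984.2 km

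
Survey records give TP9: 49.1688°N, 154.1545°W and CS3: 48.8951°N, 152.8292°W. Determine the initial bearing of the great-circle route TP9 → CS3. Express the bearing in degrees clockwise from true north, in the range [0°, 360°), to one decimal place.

Δλ = 1.3253°
y = sin Δλ · cos φ₂ = 0.015206
x = cos φ₁ sin φ₂ − sin φ₁ cos φ₂ cos Δλ = -0.004644
θ = atan2(y, x) = 106.9828° → 106.9828° (mod 360°)

107.0°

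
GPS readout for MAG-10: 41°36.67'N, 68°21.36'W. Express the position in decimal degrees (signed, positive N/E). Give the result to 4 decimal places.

lat: 41.6112° N → +41.6112°
lon: 68.3560° W → -68.3560°

+41.6112°, -68.3560°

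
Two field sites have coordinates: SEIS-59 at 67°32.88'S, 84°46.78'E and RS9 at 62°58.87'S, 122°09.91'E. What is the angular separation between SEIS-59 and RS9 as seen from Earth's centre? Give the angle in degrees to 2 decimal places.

16.02°

SEIS-59: φ = -67.54800°, λ = +84.77967°
RS9: φ = -62.98117°, λ = +122.16517°
Δφ = 4.5668°,  Δλ = 37.3855°
a = sin²(Δφ/2) + cos φ₁ cos φ₂ sin²(Δλ/2) = 0.019408
c = 2·arcsin(√a) = 0.279535 rad = 16.0162°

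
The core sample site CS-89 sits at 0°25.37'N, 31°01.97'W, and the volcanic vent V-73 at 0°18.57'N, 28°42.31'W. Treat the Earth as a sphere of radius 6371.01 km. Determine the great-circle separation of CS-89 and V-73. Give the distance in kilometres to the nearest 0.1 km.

259.1 km

CS-89: φ = +0.42283°, λ = -31.03283°
V-73: φ = +0.30950°, λ = -28.70517°
Δφ = -0.1133°,  Δλ = 2.3277°
a = sin²(Δφ/2) + cos φ₁ cos φ₂ sin²(Δλ/2) = 0.000414
c = 2·arcsin(√a) = 0.040673 rad = 2.3304°
d = R·c = 6371.01 × 0.040673 = 259.1 km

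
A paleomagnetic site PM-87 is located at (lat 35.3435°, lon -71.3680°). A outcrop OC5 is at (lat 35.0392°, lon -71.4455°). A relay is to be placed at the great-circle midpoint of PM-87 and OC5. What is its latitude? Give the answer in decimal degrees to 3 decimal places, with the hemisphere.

35.191°N

Bx = cos φ₂ cos Δλ = 0.818759,  By = cos φ₂ sin Δλ = -0.001107
φₘ = atan2(sin φ₁ + sin φ₂, √((cos φ₁ + Bx)² + By²)) = 35.19136°
λₘ = λ₁ + atan2(By, cos φ₁ + Bx) = -71.40682°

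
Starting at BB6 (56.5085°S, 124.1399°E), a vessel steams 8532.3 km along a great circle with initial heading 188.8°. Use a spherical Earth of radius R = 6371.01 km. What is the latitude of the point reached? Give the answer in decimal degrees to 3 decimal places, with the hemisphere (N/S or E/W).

δ = d/R = 8532.3/6371.01 = 1.339238 rad
φ₂ = arcsin(sin φ₁ cos δ + cos φ₁ sin δ cos θ)
   = arcsin(-0.83397·0.22949 + 0.55181·0.97331·-0.98823) = -46.23260°
λ₂ = λ₁ + atan2(sin θ sin δ cos φ₁, cos δ − sin φ₁ sin φ₂) = -43.42929°

46.233°S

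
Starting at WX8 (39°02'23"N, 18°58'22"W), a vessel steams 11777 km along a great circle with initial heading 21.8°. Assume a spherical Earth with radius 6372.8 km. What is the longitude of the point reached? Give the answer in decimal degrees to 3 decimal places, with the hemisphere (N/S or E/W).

WX8: φ = +39.03972°, λ = -18.97278°
δ = d/R = 11777/6372.8 = 1.848010 rad
φ₂ = arcsin(sin φ₁ cos δ + cos φ₁ sin δ cos θ)
   = arcsin(0.62986·-0.27368 + 0.77671·0.96182·0.92849) = 31.41633°
λ₂ = λ₁ + atan2(sin θ sin δ cos φ₁, cos δ − sin φ₁ sin φ₂) = 136.28428°

136.284°E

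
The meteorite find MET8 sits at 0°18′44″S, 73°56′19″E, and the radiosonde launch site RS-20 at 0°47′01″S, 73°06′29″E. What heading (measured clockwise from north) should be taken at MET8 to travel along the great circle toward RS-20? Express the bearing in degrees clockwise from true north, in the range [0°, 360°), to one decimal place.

240.4°

MET8: φ = -0.31222°, λ = +73.93861°
RS-20: φ = -0.78361°, λ = +73.10806°
Δλ = -0.8306°
y = sin Δλ · cos φ₂ = -0.014494
x = cos φ₁ sin φ₂ − sin φ₁ cos φ₂ cos Δλ = -0.008228
θ = atan2(y, x) = -119.5820° → 240.4180° (mod 360°)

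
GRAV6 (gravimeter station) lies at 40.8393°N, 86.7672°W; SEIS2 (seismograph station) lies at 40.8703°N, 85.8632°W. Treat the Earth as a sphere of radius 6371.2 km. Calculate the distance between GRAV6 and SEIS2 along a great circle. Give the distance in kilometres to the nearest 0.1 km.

Δφ = 0.0310°,  Δλ = 0.9040°
a = sin²(Δφ/2) + cos φ₁ cos φ₂ sin²(Δλ/2) = 0.000036
c = 2·arcsin(√a) = 0.011946 rad = 0.6845°
d = R·c = 6371.2 × 0.011946 = 76.1 km

76.1 km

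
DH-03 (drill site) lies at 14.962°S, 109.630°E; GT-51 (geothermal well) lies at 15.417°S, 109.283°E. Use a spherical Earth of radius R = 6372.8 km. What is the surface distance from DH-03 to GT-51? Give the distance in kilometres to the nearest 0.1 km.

Δφ = -0.4550°,  Δλ = -0.3470°
a = sin²(Δφ/2) + cos φ₁ cos φ₂ sin²(Δλ/2) = 0.000024
c = 2·arcsin(√a) = 0.009860 rad = 0.5649°
d = R·c = 6372.8 × 0.009860 = 62.8 km

62.8 km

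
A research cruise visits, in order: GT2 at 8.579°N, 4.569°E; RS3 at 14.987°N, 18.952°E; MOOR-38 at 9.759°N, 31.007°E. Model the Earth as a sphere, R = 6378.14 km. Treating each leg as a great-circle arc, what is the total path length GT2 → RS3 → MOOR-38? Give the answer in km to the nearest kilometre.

GT2→RS3: c = 0.269838 rad, d = 1721.06 km
RS3→MOOR-38: c = 0.224768 rad, d = 1433.60 km
Total = 1721.06 + 1433.60 = 3154.66 km

3155 km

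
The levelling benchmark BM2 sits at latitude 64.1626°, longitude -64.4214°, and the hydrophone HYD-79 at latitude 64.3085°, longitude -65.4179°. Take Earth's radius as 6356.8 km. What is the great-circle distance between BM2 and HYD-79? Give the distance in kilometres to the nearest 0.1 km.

Δφ = 0.1459°,  Δλ = -0.9965°
a = sin²(Δφ/2) + cos φ₁ cos φ₂ sin²(Δλ/2) = 0.000016
c = 2·arcsin(√a) = 0.007977 rad = 0.4571°
d = R·c = 6356.8 × 0.007977 = 50.7 km

50.7 km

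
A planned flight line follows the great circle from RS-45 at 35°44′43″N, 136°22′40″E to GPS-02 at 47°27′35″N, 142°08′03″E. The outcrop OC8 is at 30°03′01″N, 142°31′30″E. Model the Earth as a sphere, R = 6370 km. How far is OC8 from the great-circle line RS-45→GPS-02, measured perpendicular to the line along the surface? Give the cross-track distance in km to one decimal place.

RS-45: φ = +35.74528°, λ = +136.37778°
GPS-02: φ = +47.45972°, λ = +142.13417°
OC8: φ = +30.05028°, λ = +142.52500°
δ₁₃ = central angle RS-45→OC8 = 0.134080 rad  (haversine)
θ₁₃ = bearing RS-45→OC8 = 136.102°,  θ₁₂ = bearing RS-45→GPS-02 = 18.302°
dₓₜ = R·arcsin(sin δ₁₃ · sin(θ₁₃ − θ₁₂)) = 6370·arcsin(0.13368·sin(117.800°)) = 755.017 km
|dₓₜ| = 755.017 km

755.0 km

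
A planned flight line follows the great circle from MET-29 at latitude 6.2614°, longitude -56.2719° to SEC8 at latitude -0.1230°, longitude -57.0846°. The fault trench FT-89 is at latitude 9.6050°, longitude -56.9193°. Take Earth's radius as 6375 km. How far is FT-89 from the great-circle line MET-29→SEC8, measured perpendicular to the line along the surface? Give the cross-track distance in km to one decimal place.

δ₁₃ = central angle MET-29→FT-89 = 0.059420 rad  (haversine)
θ₁₃ = bearing MET-29→FT-89 = 349.187°,  θ₁₂ = bearing MET-29→SEC8 = 187.270°
dₓₜ = R·arcsin(sin δ₁₃ · sin(θ₁₃ − θ₁₂)) = 6375·arcsin(0.05938·sin(161.917°)) = 117.512 km
|dₓₜ| = 117.512 km

117.5 km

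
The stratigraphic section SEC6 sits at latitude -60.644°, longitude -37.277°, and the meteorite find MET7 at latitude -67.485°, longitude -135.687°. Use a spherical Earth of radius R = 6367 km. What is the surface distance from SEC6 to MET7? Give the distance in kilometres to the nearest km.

Δφ = -6.8410°,  Δλ = -98.4100°
a = sin²(Δφ/2) + cos φ₁ cos φ₂ sin²(Δλ/2) = 0.111149
c = 2·arcsin(√a) = 0.679795 rad = 38.9494°
d = R·c = 6367 × 0.679795 = 4328.3 km

4328 km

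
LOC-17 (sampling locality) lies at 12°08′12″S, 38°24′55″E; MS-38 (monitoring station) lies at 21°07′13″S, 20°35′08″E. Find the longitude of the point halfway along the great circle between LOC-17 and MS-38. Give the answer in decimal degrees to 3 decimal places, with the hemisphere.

LOC-17: φ = -12.13667°, λ = +38.41528°
MS-38: φ = -21.12028°, λ = +20.58556°
Bx = cos φ₂ cos Δλ = 0.888023,  By = cos φ₂ sin Δλ = -0.285621
φₘ = atan2(sin φ₁ + sin φ₂, √((cos φ₁ + Bx)² + By²)) = -16.82028°
λₘ = λ₁ + atan2(By, cos φ₁ + Bx) = 29.71128°

29.711°E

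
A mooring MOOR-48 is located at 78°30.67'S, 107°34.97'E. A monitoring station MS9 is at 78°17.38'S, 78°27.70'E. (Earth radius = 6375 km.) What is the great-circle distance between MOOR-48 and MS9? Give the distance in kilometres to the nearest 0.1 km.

MOOR-48: φ = -78.51117°, λ = +107.58283°
MS9: φ = -78.28967°, λ = +78.46167°
Δφ = 0.2215°,  Δλ = -29.1212°
a = sin²(Δφ/2) + cos φ₁ cos φ₂ sin²(Δλ/2) = 0.002559
c = 2·arcsin(√a) = 0.101212 rad = 5.7990°
d = R·c = 6375 × 0.101212 = 645.2 km

645.2 km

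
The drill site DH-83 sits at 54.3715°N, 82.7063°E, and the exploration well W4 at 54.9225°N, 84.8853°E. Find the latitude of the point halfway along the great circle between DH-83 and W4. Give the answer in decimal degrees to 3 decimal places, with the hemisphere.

54.652°N

Bx = cos φ₂ cos Δλ = 0.574268,  By = cos φ₂ sin Δλ = 0.021850
φₘ = atan2(sin φ₁ + sin φ₂, √((cos φ₁ + Bx)² + By²)) = 54.65189°
λₘ = λ₁ + atan2(By, cos φ₁ + Bx) = 83.78841°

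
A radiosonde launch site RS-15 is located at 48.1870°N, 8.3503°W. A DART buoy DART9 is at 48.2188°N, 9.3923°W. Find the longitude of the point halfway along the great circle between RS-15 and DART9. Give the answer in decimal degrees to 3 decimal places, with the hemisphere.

Bx = cos φ₂ cos Δλ = 0.666178,  By = cos φ₂ sin Δλ = -0.012117
φₘ = atan2(sin φ₁ + sin φ₂, √((cos φ₁ + Bx)² + By²)) = 48.20408°
λₘ = λ₁ + atan2(By, cos φ₁ + Bx) = -8.87114°

8.871°W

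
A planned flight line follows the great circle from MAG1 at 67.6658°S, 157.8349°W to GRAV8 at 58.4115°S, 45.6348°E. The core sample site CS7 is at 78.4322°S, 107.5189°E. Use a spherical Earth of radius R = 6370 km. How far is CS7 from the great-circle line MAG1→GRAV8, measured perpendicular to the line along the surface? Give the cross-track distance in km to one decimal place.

582.8 km

δ₁₃ = central angle MAG1→CS7 = 0.450976 rad  (haversine)
θ₁₃ = bearing MAG1→CS7 = 207.295°,  θ₁₂ = bearing MAG1→GRAV8 = 195.194°
dₓₜ = R·arcsin(sin δ₁₃ · sin(θ₁₃ − θ₁₂)) = 6370·arcsin(0.43584·sin(12.101°)) = 582.834 km
|dₓₜ| = 582.834 km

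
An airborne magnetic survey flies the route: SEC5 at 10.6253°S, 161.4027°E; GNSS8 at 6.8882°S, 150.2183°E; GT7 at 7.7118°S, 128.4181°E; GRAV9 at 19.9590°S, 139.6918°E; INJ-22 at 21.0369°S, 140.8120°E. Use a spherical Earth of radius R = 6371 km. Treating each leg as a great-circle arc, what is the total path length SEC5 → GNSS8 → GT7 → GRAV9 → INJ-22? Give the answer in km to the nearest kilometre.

SEC5→GNSS8: c = 0.203615 rad, d = 1297.23 km
GNSS8→GT7: c = 0.377634 rad, d = 2405.91 km
GT7→GRAV9: c = 0.286393 rad, d = 1824.61 km
GRAV9→INJ-22: c = 0.026254 rad, d = 167.27 km
Total = 1297.23 + 2405.91 + 1824.61 + 167.27 = 5695.02 km

5695 km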